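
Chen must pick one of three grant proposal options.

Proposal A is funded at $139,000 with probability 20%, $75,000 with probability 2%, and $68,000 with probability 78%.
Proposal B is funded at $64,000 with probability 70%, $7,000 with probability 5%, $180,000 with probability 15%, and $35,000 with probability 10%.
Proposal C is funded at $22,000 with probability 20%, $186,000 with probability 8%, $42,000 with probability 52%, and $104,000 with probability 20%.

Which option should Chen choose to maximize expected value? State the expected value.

Proposal A ($82,340)

Proposal A = 0.2 × 139000 + 0.02 × 75000 + 0.78 × 68000 = 27800 + 1500 + 53040 = 82340
Proposal B = 0.7 × 64000 + 0.05 × 7000 + 0.15 × 180000 + 0.1 × 35000 = 44800 + 350 + 27000 + 3500 = 75650
Proposal C = 0.2 × 22000 + 0.08 × 186000 + 0.52 × 42000 + 0.2 × 104000 = 4400 + 14880 + 21840 + 20800 = 61920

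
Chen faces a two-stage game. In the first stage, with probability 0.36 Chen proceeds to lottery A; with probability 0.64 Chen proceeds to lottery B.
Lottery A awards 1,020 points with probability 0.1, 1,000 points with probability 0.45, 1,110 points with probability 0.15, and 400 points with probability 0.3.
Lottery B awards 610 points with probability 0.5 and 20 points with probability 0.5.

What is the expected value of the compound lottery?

EV(A) = 0.1 × 1020 + 0.45 × 1000 + 0.15 × 1110 + 0.3 × 400 = 102 + 450 + 166.5 + 120 = 838.5
EV(B) = 0.5 × 610 + 0.5 × 20 = 305 + 10 = 315
Overall = 0.36 × 838.5 + 0.64 × 315 = 301.86 + 201.6 = 503.46

503.46 points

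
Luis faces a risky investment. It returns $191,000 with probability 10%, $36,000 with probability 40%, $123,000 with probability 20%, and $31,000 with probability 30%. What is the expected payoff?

EV = 0.1 × 191000 + 0.4 × 36000 + 0.2 × 123000 + 0.3 × 31000 = 19100 + 14400 + 24600 + 9300 = 67400

$67,400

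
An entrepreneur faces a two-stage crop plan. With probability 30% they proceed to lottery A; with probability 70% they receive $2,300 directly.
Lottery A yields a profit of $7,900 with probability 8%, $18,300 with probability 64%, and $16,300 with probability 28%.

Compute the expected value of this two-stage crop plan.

$6,682.40

EV(A) = 0.08 × 7900 + 0.64 × 18300 + 0.28 × 16300 = 632 + 11712 + 4564 = 16908
Branch B: 2300 (certain)
Overall = 0.3 × 16908 + 0.7 × 2300 = 5072.4 + 1610 = 6682.4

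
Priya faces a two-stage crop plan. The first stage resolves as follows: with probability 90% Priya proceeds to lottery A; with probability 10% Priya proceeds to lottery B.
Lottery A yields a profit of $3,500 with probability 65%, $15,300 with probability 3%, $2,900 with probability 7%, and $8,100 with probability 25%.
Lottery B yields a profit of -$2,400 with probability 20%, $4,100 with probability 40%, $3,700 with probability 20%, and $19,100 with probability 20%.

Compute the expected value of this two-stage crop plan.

EV(A) = 0.65 × 3500 + 0.03 × 15300 + 0.07 × 2900 + 0.25 × 8100 = 2275 + 459 + 203 + 2025 = 4962
EV(B) = 0.2 × (-2400) + 0.4 × 4100 + 0.2 × 3700 + 0.2 × 19100 = -480 + 1640 + 740 + 3820 = 5720
Overall = 0.9 × 4962 + 0.1 × 5720 = 4465.8 + 572 = 5037.8

$5,037.80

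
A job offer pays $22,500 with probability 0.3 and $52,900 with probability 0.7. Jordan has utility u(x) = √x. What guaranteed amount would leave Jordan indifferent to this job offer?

E[u] = 0.3·√22500 + 0.7·√52900 = 0.3·150 + 0.7·230 = 206
CE = (206)² = 42436

$42,436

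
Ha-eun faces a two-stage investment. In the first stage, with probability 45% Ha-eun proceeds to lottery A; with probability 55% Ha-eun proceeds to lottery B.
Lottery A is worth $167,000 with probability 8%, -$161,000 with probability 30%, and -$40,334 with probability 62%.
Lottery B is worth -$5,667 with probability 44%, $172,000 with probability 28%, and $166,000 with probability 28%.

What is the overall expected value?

$23,704.40

EV(A) = 0.08 × 167000 + 0.3 × (-161000) + 0.62 × (-40334) = 13360 − 48300 − 25007.08 = -59947.08
EV(B) = 0.44 × (-5667) + 0.28 × 172000 + 0.28 × 166000 = -2493.48 + 48160 + 46480 = 92146.52
Overall = 0.45 × (-59947.08) + 0.55 × 92146.52 = -26976.186 + 50680.586 = 23704.4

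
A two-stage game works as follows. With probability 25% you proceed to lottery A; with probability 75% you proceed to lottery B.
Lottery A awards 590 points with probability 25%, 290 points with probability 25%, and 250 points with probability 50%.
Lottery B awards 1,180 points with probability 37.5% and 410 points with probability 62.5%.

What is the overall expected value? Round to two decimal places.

610.31 points

EV(A) = 0.25 × 590 + 0.25 × 290 + 0.5 × 250 = 147.5 + 72.5 + 125 = 345
EV(B) = 0.375 × 1180 + 0.625 × 410 = 442.5 + 256.25 = 698.75
Overall = 0.25 × 345 + 0.75 × 698.75 = 86.25 + 524.0625 = 610.3125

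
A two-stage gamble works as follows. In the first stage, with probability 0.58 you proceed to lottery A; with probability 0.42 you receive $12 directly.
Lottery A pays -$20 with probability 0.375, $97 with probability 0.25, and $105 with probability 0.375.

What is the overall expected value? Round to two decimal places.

$37.59

EV(A) = 0.375 × (-20) + 0.25 × 97 + 0.375 × 105 = -7.5 + 24.25 + 39.375 = 56.125
Branch B: 12 (certain)
Overall = 0.58 × 56.125 + 0.42 × 12 = 32.5525 + 5.04 = 37.5925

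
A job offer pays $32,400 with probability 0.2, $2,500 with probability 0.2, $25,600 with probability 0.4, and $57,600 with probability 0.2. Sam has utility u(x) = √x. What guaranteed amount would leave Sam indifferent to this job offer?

E[u] = 0.2·√32400 + 0.2·√2500 + 0.4·√25600 + 0.2·√57600 = 0.2·180 + 0.2·50 + 0.4·160 + 0.2·240 = 158
CE = (158)² = 24964

$24,964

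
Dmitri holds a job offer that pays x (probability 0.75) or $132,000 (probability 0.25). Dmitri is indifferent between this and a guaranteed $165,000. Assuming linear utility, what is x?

x = $176,000

0.75·x + 0.25·132000 = 165000
0.75·x = 165000 − 33000 = 132000
x = 132000 / 0.75 = 176000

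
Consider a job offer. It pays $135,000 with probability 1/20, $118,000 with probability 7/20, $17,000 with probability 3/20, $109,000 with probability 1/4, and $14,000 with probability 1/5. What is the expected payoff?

$80,650

EV = 1/20 × 135000 + 7/20 × 118000 + 3/20 × 17000 + 1/4 × 109000 + 1/5 × 14000 = 6750 + 41300 + 2550 + 27250 + 2800 = 80650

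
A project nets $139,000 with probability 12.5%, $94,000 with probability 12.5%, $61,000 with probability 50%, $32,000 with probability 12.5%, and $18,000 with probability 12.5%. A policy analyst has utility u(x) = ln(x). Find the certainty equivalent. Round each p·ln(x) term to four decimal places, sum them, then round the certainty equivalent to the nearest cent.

E[u] = 0.125·ln(139000) + 0.125·ln(94000) + 0.5·ln(61000) + 0.125·ln(32000) + 0.125·ln(18000) = 1.4803 + 1.4314 + 5.5093 + 1.2967 + 1.2248 = 10.9425
CE = e^10.9425 ≈ 56528.49

$56,528.49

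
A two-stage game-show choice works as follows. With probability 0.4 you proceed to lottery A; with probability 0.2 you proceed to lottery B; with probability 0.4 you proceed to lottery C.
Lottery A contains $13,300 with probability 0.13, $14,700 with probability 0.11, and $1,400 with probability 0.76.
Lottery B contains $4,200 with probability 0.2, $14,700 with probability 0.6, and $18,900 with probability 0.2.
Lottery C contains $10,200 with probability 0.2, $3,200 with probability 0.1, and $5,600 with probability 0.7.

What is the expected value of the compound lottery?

$6,964

EV(A) = 0.13 × 13300 + 0.11 × 14700 + 0.76 × 1400 = 1729 + 1617 + 1064 = 4410
EV(B) = 0.2 × 4200 + 0.6 × 14700 + 0.2 × 18900 = 840 + 8820 + 3780 = 13440
EV(C) = 0.2 × 10200 + 0.1 × 3200 + 0.7 × 5600 = 2040 + 320 + 3920 = 6280
Overall = 0.4 × 4410 + 0.2 × 13440 + 0.4 × 6280 = 1764 + 2688 + 2512 = 6964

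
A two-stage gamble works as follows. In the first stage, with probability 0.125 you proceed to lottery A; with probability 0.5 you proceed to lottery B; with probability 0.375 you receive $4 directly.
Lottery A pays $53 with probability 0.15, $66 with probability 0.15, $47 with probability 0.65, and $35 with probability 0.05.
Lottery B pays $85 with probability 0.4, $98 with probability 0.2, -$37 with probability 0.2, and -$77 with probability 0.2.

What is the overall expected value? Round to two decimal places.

EV(A) = 0.15 × 53 + 0.15 × 66 + 0.65 × 47 + 0.05 × 35 = 7.95 + 9.9 + 30.55 + 1.75 = 50.15
EV(B) = 0.4 × 85 + 0.2 × 98 + 0.2 × (-37) + 0.2 × (-77) = 34 + 19.6 − 7.4 − 15.4 = 30.8
Branch C: 4 (certain)
Overall = 0.125 × 50.15 + 0.5 × 30.8 + 0.375 × 4 = 6.26875 + 15.4 + 1.5 = 23.16875

$23.17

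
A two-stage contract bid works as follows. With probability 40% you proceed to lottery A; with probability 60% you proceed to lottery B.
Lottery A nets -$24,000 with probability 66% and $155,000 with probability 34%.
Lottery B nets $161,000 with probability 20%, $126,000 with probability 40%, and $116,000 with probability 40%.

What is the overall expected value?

$92,144

EV(A) = 0.66 × (-24000) + 0.34 × 155000 = -15840 + 52700 = 36860
EV(B) = 0.2 × 161000 + 0.4 × 126000 + 0.4 × 116000 = 32200 + 50400 + 46400 = 129000
Overall = 0.4 × 36860 + 0.6 × 129000 = 14744 + 77400 = 92144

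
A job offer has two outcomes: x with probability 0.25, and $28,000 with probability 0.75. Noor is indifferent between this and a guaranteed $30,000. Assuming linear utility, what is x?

0.25·x + 0.75·28000 = 30000
0.25·x = 30000 − 21000 = 9000
x = 9000 / 0.25 = 36000

x = $36,000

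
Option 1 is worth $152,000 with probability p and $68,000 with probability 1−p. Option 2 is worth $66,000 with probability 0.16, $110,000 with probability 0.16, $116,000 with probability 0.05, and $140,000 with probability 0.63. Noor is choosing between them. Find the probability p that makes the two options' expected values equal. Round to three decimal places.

EV(Option 2) = 0.16 × 66000 + 0.16 × 110000 + 0.05 × 116000 + 0.63 × 140000 = 10560 + 17600 + 5800 + 88200 = 122160
p·152000 + (1−p)·68000 = 122160
84000p + 68000 = 122160
p = (122160 − 68000) / 84000

p = 0.645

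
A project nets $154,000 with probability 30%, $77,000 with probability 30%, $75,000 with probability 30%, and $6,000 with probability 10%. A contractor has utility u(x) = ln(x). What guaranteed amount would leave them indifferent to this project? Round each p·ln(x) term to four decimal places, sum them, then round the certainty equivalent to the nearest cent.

$72,874.93

E[u] = 0.3·ln(154000) + 0.3·ln(77000) + 0.3·ln(75000) + 0.1·ln(6000) = 3.5834 + 3.3755 + 3.3676 + 0.8700 = 11.1965
CE = e^11.1965 ≈ 72874.93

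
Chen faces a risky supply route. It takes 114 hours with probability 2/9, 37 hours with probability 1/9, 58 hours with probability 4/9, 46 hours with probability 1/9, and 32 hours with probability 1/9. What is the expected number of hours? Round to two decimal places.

EV = 2/9 × 114 + 1/9 × 37 + 4/9 × 58 + 1/9 × 46 + 1/9 × 32 = 25.3333 + 4.1111 + 25.7778 + 5.1111 + 3.5556 = 63.8889

63.89 hours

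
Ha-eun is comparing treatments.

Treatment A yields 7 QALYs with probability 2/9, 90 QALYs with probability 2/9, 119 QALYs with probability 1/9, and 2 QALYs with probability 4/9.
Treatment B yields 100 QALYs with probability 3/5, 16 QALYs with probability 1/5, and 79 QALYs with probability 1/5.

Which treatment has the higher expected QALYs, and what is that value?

Treatment A = 2/9 × 7 + 2/9 × 90 + 1/9 × 119 + 4/9 × 2 = 1.5556 + 20 + 13.2222 + 0.8889 = 35.6667
Treatment B = 3/5 × 100 + 1/5 × 16 + 1/5 × 79 = 60 + 3.2 + 15.8 = 79

Treatment B (79 QALYs)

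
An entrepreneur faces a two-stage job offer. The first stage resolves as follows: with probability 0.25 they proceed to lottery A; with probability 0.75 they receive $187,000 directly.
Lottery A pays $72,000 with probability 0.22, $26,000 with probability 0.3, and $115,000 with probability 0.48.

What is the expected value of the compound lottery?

$159,960

EV(A) = 0.22 × 72000 + 0.3 × 26000 + 0.48 × 115000 = 15840 + 7800 + 55200 = 78840
Branch B: 187000 (certain)
Overall = 0.25 × 78840 + 0.75 × 187000 = 19710 + 140250 = 159960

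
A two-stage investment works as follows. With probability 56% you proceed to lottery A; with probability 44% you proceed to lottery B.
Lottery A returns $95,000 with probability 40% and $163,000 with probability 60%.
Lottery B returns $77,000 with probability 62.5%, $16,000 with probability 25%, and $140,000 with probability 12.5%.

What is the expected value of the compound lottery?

$106,683

EV(A) = 0.4 × 95000 + 0.6 × 163000 = 38000 + 97800 = 135800
EV(B) = 0.625 × 77000 + 0.25 × 16000 + 0.125 × 140000 = 48125 + 4000 + 17500 = 69625
Overall = 0.56 × 135800 + 0.44 × 69625 = 76048 + 30635 = 106683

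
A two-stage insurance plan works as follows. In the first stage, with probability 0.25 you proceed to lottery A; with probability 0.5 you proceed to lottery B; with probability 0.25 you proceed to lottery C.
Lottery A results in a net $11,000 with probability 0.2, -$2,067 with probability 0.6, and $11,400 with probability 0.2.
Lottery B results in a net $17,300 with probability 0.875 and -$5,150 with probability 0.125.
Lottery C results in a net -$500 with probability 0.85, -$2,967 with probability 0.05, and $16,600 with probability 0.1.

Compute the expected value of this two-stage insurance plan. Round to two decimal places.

$8,328.49

EV(A) = 0.2 × 11000 + 0.6 × (-2067) + 0.2 × 11400 = 2200 − 1240.2 + 2280 = 3239.8
EV(B) = 0.875 × 17300 + 0.125 × (-5150) = 15137.5 − 643.75 = 14493.75
EV(C) = 0.85 × (-500) + 0.05 × (-2967) + 0.1 × 16600 = -425 − 148.35 + 1660 = 1086.65
Overall = 0.25 × 3239.8 + 0.5 × 14493.75 + 0.25 × 1086.65 = 809.95 + 7246.875 + 271.6625 = 8328.4875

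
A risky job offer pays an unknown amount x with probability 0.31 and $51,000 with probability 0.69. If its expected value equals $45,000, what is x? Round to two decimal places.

x = $31,645.16

0.31·x + 0.69·51000 = 45000
0.31·x = 45000 − 35190 = 9810
x = 9810 / 0.31 = 31645.1613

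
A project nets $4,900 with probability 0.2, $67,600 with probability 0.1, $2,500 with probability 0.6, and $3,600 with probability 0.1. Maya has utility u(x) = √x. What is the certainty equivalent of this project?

E[u] = 0.2·√4900 + 0.1·√67600 + 0.6·√2500 + 0.1·√3600 = 0.2·70 + 0.1·260 + 0.6·50 + 0.1·60 = 76
CE = (76)² = 5776

$5,776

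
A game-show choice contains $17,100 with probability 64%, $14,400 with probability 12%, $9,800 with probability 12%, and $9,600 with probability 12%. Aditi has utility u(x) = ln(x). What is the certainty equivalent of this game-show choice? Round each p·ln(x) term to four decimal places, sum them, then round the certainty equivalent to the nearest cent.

E[u] = 0.64·ln(17100) + 0.12·ln(14400) + 0.12·ln(9800) + 0.12·ln(9600) = 6.2380 + 1.1490 + 1.1028 + 1.1003 = 9.5901
CE = e^9.5901 ≈ 14619.33

$14,619.33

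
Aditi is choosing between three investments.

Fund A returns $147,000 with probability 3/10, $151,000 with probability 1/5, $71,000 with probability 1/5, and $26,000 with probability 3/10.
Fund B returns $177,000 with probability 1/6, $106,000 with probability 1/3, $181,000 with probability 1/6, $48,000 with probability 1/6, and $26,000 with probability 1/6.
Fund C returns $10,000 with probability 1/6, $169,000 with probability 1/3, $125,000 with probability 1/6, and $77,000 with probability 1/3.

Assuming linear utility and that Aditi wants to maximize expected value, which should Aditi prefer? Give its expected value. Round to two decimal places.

Fund B ($107,333.33)

Fund A = 3/10 × 147000 + 1/5 × 151000 + 1/5 × 71000 + 3/10 × 26000 = 44100 + 30200 + 14200 + 7800 = 96300
Fund B = 1/6 × 177000 + 1/3 × 106000 + 1/6 × 181000 + 1/6 × 48000 + 1/6 × 26000 = 29500 + 35333.3333 + 30166.6667 + 8000 + 4333.3333 = 107333.3333
Fund C = 1/6 × 10000 + 1/3 × 169000 + 1/6 × 125000 + 1/3 × 77000 = 1666.6667 + 56333.3333 + 20833.3333 + 25666.6667 = 104500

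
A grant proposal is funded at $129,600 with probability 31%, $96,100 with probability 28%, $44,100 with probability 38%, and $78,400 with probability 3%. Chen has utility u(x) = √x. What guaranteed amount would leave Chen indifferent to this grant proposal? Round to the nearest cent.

$82,139.56

E[u] = 0.31·√129600 + 0.28·√96100 + 0.38·√44100 + 0.03·√78400 = 0.31·360 + 0.28·310 + 0.38·210 + 0.03·280 = 286.6
CE = (286.6)² = 82139.56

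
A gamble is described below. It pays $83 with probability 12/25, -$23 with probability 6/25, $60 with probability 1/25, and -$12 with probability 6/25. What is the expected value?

EV = 12/25 × 83 + 6/25 × (-23) + 1/25 × 60 + 6/25 × (-12) = 39.84 − 5.52 + 2.4 − 2.88 = 33.84

$33.84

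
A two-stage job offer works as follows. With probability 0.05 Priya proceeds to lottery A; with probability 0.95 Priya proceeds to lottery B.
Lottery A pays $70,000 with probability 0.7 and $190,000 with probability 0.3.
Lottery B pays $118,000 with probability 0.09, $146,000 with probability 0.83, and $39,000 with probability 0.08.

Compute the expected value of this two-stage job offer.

EV(A) = 0.7 × 70000 + 0.3 × 190000 = 49000 + 57000 = 106000
EV(B) = 0.09 × 118000 + 0.83 × 146000 + 0.08 × 39000 = 10620 + 121180 + 3120 = 134920
Overall = 0.05 × 106000 + 0.95 × 134920 = 5300 + 128174 = 133474

$133,474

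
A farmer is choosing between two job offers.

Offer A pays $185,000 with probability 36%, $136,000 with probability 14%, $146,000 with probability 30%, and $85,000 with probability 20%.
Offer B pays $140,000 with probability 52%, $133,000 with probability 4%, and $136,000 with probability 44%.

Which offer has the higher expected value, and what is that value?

Offer A = 0.36 × 185000 + 0.14 × 136000 + 0.3 × 146000 + 0.2 × 85000 = 66600 + 19040 + 43800 + 17000 = 146440
Offer B = 0.52 × 140000 + 0.04 × 133000 + 0.44 × 136000 = 72800 + 5320 + 59840 = 137960

Offer A ($146,440)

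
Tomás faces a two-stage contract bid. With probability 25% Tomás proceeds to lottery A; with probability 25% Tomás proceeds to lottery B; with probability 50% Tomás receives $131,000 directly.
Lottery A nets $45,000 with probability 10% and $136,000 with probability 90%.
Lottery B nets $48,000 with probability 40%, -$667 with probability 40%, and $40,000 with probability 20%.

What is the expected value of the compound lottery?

$103,958.30

EV(A) = 0.1 × 45000 + 0.9 × 136000 = 4500 + 122400 = 126900
EV(B) = 0.4 × 48000 + 0.4 × (-667) + 0.2 × 40000 = 19200 − 266.8 + 8000 = 26933.2
Branch C: 131000 (certain)
Overall = 0.25 × 126900 + 0.25 × 26933.2 + 0.5 × 131000 = 31725 + 6733.3 + 65500 = 103958.3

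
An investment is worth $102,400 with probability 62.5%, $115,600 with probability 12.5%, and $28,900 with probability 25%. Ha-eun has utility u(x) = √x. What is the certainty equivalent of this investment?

$81,225

E[u] = 0.625·√102400 + 0.125·√115600 + 0.25·√28900 = 0.625·320 + 0.125·340 + 0.25·170 = 285
CE = (285)² = 81225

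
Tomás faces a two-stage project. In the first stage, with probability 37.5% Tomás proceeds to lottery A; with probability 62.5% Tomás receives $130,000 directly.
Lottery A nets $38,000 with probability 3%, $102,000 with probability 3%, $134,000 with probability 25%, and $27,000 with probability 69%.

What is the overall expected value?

EV(A) = 0.03 × 38000 + 0.03 × 102000 + 0.25 × 134000 + 0.69 × 27000 = 1140 + 3060 + 33500 + 18630 = 56330
Branch B: 130000 (certain)
Overall = 0.375 × 56330 + 0.625 × 130000 = 21123.75 + 81250 = 102373.75

$102,373.75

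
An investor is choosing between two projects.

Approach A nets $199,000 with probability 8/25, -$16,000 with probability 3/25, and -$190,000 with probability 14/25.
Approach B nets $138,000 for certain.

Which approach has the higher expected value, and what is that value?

Approach B ($138,000)

Approach A = 8/25 × 199000 + 3/25 × (-16000) + 14/25 × (-190000) = 63680 − 1920 − 106400 = -44640
Approach B: 138000 (certain)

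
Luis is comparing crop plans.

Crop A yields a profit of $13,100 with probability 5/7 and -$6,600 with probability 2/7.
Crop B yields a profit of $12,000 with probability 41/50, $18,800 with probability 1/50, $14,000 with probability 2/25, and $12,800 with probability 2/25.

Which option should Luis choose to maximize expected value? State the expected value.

Crop B ($12,360)

Crop A = 5/7 × 13100 + 2/7 × (-6600) = 9357.1429 − 1885.7143 = 7471.4286
Crop B = 41/50 × 12000 + 1/50 × 18800 + 2/25 × 14000 + 2/25 × 12800 = 9840 + 376 + 1120 + 1024 = 12360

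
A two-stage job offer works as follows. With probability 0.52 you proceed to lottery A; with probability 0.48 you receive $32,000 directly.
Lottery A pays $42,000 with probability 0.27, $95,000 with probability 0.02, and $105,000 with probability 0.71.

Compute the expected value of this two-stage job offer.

$61,010.80

EV(A) = 0.27 × 42000 + 0.02 × 95000 + 0.71 × 105000 = 11340 + 1900 + 74550 = 87790
Branch B: 32000 (certain)
Overall = 0.52 × 87790 + 0.48 × 32000 = 45650.8 + 15360 = 61010.8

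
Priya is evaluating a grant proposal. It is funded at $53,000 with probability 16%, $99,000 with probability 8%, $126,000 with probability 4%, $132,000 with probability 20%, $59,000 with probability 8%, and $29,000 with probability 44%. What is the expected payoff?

EV = 0.16 × 53000 + 0.08 × 99000 + 0.04 × 126000 + 0.2 × 132000 + 0.08 × 59000 + 0.44 × 29000 = 8480 + 7920 + 5040 + 26400 + 4720 + 12760 = 65320

$65,320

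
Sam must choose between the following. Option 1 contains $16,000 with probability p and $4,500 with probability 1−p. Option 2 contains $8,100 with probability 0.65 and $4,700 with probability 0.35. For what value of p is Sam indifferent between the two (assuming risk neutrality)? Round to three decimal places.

EV(Option 2) = 0.65 × 8100 + 0.35 × 4700 = 5265 + 1645 = 6910
p·16000 + (1−p)·4500 = 6910
11500p + 4500 = 6910
p = (6910 − 4500) / 11500

p = 0.210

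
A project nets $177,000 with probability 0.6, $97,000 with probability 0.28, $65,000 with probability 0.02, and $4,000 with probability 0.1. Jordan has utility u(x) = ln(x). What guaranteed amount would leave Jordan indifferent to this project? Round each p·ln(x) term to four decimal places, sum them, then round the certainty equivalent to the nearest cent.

$100,348.06

E[u] = 0.6·ln(177000) + 0.28·ln(97000) + 0.02·ln(65000) + 0.1·ln(4000) = 7.2503 + 3.2151 + 0.2216 + 0.8294 = 11.5164
CE = e^11.5164 ≈ 100348.06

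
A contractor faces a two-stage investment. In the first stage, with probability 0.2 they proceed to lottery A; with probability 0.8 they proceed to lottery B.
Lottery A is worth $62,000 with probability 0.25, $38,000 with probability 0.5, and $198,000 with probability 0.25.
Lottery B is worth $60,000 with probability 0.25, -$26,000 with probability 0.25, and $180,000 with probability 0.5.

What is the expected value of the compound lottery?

$95,600

EV(A) = 0.25 × 62000 + 0.5 × 38000 + 0.25 × 198000 = 15500 + 19000 + 49500 = 84000
EV(B) = 0.25 × 60000 + 0.25 × (-26000) + 0.5 × 180000 = 15000 − 6500 + 90000 = 98500
Overall = 0.2 × 84000 + 0.8 × 98500 = 16800 + 78800 = 95600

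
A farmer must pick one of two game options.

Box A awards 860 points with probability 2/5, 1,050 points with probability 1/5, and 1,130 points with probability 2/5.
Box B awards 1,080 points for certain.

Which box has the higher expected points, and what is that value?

Box B (1,080 points)

Box A = 2/5 × 860 + 1/5 × 1050 + 2/5 × 1130 = 344 + 210 + 452 = 1006
Box B: 1080 (certain)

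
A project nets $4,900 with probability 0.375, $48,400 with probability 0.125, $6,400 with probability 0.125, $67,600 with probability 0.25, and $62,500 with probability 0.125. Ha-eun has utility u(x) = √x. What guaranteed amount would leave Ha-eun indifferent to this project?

E[u] = 0.375·√4900 + 0.125·√48400 + 0.125·√6400 + 0.25·√67600 + 0.125·√62500 = 0.375·70 + 0.125·220 + 0.125·80 + 0.25·260 + 0.125·250 = 160
CE = (160)² = 25600

$25,600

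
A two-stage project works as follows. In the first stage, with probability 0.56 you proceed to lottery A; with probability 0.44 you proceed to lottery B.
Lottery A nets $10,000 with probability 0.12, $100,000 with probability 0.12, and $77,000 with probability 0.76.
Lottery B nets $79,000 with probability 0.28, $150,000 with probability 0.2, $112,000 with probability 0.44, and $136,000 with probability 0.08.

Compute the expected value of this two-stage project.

$89,566.40

EV(A) = 0.12 × 10000 + 0.12 × 100000 + 0.76 × 77000 = 1200 + 12000 + 58520 = 71720
EV(B) = 0.28 × 79000 + 0.2 × 150000 + 0.44 × 112000 + 0.08 × 136000 = 22120 + 30000 + 49280 + 10880 = 112280
Overall = 0.56 × 71720 + 0.44 × 112280 = 40163.2 + 49403.2 = 89566.4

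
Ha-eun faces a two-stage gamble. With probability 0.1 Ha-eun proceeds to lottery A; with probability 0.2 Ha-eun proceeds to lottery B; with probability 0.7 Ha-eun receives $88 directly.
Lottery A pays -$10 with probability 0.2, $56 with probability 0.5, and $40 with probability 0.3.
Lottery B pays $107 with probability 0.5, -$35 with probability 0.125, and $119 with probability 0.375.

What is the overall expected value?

EV(A) = 0.2 × (-10) + 0.5 × 56 + 0.3 × 40 = -2 + 28 + 12 = 38
EV(B) = 0.5 × 107 + 0.125 × (-35) + 0.375 × 119 = 53.5 − 4.375 + 44.625 = 93.75
Branch C: 88 (certain)
Overall = 0.1 × 38 + 0.2 × 93.75 + 0.7 × 88 = 3.8 + 18.75 + 61.6 = 84.15

$84.15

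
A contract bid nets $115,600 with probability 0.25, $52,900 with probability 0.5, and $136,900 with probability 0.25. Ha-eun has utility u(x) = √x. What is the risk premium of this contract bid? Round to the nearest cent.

E[u] = 0.25·√115600 + 0.5·√52900 + 0.25·√136900 = 0.25·340 + 0.5·230 + 0.25·370 = 292.5
CE = (292.5)² = 85556.25
Risk premium = EV − CE = 89575 − 85556.25 = 4018.75

$4,018.75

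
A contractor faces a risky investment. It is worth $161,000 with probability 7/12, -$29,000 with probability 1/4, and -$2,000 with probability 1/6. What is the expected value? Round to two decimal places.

$86,333.33

EV = 7/12 × 161000 + 1/4 × (-29000) + 1/6 × (-2000) = 93916.6667 − 7250 − 333.3333 = 86333.3333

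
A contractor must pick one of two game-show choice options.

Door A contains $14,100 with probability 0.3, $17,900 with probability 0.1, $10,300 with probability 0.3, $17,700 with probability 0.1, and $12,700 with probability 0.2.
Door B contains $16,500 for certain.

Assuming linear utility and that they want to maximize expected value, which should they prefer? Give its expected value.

Door A = 0.3 × 14100 + 0.1 × 17900 + 0.3 × 10300 + 0.1 × 17700 + 0.2 × 12700 = 4230 + 1790 + 3090 + 1770 + 2540 = 13420
Door B: 16500 (certain)

Door B ($16,500)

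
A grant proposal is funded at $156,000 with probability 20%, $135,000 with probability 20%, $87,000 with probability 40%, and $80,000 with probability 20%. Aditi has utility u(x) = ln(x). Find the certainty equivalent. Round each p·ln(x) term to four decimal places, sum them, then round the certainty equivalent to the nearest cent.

E[u] = 0.2·ln(156000) + 0.2·ln(135000) + 0.4·ln(87000) + 0.2·ln(80000) = 2.3915 + 2.3626 + 4.5495 + 2.2580 = 11.5616
CE = e^11.5616 ≈ 104987.86

$104,987.86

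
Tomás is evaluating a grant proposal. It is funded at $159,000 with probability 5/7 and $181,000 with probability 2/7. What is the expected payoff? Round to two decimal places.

EV = 5/7 × 159000 + 2/7 × 181000 = 113571.4286 + 51714.2857 = 165285.7143

$165,285.71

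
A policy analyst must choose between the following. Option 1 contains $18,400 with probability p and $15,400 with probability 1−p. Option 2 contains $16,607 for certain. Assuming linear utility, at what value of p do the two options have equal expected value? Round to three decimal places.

p·18400 + (1−p)·15400 = 16607
3000p + 15400 = 16607
p = (16607 − 15400) / 3000

p = 0.402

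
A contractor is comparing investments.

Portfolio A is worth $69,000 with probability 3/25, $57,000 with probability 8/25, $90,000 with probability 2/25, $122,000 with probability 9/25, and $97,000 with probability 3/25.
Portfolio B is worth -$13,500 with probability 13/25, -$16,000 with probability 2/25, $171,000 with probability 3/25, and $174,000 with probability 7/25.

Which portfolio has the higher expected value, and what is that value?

Portfolio A = 3/25 × 69000 + 8/25 × 57000 + 2/25 × 90000 + 9/25 × 122000 + 3/25 × 97000 = 8280 + 18240 + 7200 + 43920 + 11640 = 89280
Portfolio B = 13/25 × (-13500) + 2/25 × (-16000) + 3/25 × 171000 + 7/25 × 174000 = -7020 − 1280 + 20520 + 48720 = 60940

Portfolio A ($89,280)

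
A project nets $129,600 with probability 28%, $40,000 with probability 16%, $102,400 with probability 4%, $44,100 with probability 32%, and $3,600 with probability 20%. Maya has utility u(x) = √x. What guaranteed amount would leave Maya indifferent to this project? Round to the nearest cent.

$50,535.04

E[u] = 0.28·√129600 + 0.16·√40000 + 0.04·√102400 + 0.32·√44100 + 0.2·√3600 = 0.28·360 + 0.16·200 + 0.04·320 + 0.32·210 + 0.2·60 = 224.8
CE = (224.8)² = 50535.04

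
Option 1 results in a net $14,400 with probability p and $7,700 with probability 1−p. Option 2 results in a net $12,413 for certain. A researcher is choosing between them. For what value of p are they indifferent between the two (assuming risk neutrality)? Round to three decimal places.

p·14400 + (1−p)·7700 = 12413
6700p + 7700 = 12413
p = (12413 − 7700) / 6700

p = 0.703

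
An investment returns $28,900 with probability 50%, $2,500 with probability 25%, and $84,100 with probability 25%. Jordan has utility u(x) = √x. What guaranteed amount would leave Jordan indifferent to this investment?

$28,900

E[u] = 0.5·√28900 + 0.25·√2500 + 0.25·√84100 = 0.5·170 + 0.25·50 + 0.25·290 = 170
CE = (170)² = 28900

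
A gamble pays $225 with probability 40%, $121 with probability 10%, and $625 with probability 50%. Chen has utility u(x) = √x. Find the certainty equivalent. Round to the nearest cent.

$384.16

E[u] = 0.4·√225 + 0.1·√121 + 0.5·√625 = 0.4·15 + 0.1·11 + 0.5·25 = 19.6
CE = (19.6)² = 384.16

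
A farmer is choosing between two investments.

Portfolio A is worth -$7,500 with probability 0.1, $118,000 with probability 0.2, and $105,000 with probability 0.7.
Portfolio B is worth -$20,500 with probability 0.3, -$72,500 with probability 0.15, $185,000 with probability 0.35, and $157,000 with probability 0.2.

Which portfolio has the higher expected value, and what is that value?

Portfolio A ($96,350)

Portfolio A = 0.1 × (-7500) + 0.2 × 118000 + 0.7 × 105000 = -750 + 23600 + 73500 = 96350
Portfolio B = 0.3 × (-20500) + 0.15 × (-72500) + 0.35 × 185000 + 0.2 × 157000 = -6150 − 10875 + 64750 + 31400 = 79125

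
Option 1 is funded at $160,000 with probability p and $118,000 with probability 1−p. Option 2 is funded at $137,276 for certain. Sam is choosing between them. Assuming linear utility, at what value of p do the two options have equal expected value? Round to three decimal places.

p = 0.459

p·160000 + (1−p)·118000 = 137276
42000p + 118000 = 137276
p = (137276 − 118000) / 42000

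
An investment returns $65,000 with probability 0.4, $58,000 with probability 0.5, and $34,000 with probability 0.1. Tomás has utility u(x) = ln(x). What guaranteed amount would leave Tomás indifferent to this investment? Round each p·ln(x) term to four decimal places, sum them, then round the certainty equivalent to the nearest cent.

E[u] = 0.4·ln(65000) + 0.5·ln(58000) + 0.1·ln(34000) = 4.4329 + 5.4841 + 1.0434 = 10.9604
CE = e^10.9604 ≈ 57549.46

$57,549.46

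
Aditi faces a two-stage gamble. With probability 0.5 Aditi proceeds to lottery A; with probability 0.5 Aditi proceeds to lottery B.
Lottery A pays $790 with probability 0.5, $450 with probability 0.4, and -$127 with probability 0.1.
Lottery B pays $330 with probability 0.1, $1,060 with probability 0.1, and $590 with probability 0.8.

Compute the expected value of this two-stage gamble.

EV(A) = 0.5 × 790 + 0.4 × 450 + 0.1 × (-127) = 395 + 180 − 12.7 = 562.3
EV(B) = 0.1 × 330 + 0.1 × 1060 + 0.8 × 590 = 33 + 106 + 472 = 611
Overall = 0.5 × 562.3 + 0.5 × 611 = 281.15 + 305.5 = 586.65

$586.65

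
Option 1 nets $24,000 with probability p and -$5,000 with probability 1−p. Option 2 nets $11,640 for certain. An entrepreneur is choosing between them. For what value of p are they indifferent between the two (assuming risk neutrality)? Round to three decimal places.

p·24000 + (1−p)·(-5000) = 11640
29000p − 5000 = 11640
p = (11640 + 5000) / 29000

p = 0.574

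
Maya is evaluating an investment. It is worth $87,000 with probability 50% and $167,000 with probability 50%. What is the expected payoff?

EV = 0.5 × 87000 + 0.5 × 167000 = 43500 + 83500 = 127000

$127,000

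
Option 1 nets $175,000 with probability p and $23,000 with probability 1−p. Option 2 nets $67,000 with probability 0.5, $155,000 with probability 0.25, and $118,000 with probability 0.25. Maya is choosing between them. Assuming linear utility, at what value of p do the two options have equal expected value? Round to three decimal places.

p = 0.518

EV(Option 2) = 0.5 × 67000 + 0.25 × 155000 + 0.25 × 118000 = 33500 + 38750 + 29500 = 101750
p·175000 + (1−p)·23000 = 101750
152000p + 23000 = 101750
p = (101750 − 23000) / 152000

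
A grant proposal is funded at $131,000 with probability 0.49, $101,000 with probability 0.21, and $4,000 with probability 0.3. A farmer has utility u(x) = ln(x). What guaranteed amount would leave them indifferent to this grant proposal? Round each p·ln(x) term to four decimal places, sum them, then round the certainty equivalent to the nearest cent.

E[u] = 0.49·ln(131000) + 0.21·ln(101000) + 0.3·ln(4000) = 5.7736 + 2.4198 + 2.4882 = 10.6816
CE = e^10.6816 ≈ 43547.17

$43,547.17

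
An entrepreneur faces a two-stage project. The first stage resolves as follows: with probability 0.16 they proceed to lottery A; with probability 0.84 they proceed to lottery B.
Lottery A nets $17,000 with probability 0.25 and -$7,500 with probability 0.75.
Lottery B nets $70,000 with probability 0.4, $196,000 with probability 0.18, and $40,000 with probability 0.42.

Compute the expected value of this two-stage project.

$67,047.20

EV(A) = 0.25 × 17000 + 0.75 × (-7500) = 4250 − 5625 = -1375
EV(B) = 0.4 × 70000 + 0.18 × 196000 + 0.42 × 40000 = 28000 + 35280 + 16800 = 80080
Overall = 0.16 × (-1375) + 0.84 × 80080 = -220 + 67267.2 = 67047.2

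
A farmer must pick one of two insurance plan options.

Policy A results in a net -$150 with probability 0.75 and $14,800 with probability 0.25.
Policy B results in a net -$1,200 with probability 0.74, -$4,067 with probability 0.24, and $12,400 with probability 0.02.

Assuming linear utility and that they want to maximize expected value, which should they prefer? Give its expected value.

Policy A ($3,587.50)

Policy A = 0.75 × (-150) + 0.25 × 14800 = -112.5 + 3700 = 3587.5
Policy B = 0.74 × (-1200) + 0.24 × (-4067) + 0.02 × 12400 = -888 − 976.08 + 248 = -1616.08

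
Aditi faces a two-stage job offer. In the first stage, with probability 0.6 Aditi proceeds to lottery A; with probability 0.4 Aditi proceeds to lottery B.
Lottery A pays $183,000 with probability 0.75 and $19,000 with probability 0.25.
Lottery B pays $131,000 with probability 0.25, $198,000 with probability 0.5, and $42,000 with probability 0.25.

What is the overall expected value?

$142,100

EV(A) = 0.75 × 183000 + 0.25 × 19000 = 137250 + 4750 = 142000
EV(B) = 0.25 × 131000 + 0.5 × 198000 + 0.25 × 42000 = 32750 + 99000 + 10500 = 142250
Overall = 0.6 × 142000 + 0.4 × 142250 = 85200 + 56900 = 142100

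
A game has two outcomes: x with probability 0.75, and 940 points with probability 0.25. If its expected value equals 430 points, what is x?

x = 260 points

0.75·x + 0.25·940 = 430
0.75·x = 430 − 235 = 195
x = 195 / 0.75 = 260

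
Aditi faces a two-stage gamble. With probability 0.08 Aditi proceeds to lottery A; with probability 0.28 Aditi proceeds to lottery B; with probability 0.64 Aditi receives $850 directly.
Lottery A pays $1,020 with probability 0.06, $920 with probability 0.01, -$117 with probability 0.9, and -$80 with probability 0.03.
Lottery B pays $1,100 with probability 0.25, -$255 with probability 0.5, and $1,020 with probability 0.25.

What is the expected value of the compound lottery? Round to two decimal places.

EV(A) = 0.06 × 1020 + 0.01 × 920 + 0.9 × (-117) + 0.03 × (-80) = 61.2 + 9.2 − 105.3 − 2.4 = -37.3
EV(B) = 0.25 × 1100 + 0.5 × (-255) + 0.25 × 1020 = 275 − 127.5 + 255 = 402.5
Branch C: 850 (certain)
Overall = 0.08 × (-37.3) + 0.28 × 402.5 + 0.64 × 850 = -2.984 + 112.7 + 544 = 653.716

$653.72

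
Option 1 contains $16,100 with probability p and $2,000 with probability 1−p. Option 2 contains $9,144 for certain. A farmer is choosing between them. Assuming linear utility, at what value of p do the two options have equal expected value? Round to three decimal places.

p = 0.507

p·16100 + (1−p)·2000 = 9144
14100p + 2000 = 9144
p = (9144 − 2000) / 14100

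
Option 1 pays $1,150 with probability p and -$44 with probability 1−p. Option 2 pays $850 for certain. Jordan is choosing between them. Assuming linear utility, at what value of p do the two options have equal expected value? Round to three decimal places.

p = 0.749

p·1150 + (1−p)·(-44) = 850
1194p − 44 = 850
p = (850 + 44) / 1194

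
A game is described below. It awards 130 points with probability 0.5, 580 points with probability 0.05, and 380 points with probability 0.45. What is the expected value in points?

EV = 0.5 × 130 + 0.05 × 580 + 0.45 × 380 = 65 + 29 + 171 = 265

265 points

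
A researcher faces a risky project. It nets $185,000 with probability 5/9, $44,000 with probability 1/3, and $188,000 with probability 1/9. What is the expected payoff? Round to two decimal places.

EV = 5/9 × 185000 + 1/3 × 44000 + 1/9 × 188000 = 102777.7778 + 14666.6667 + 20888.8889 = 138333.3333

$138,333.33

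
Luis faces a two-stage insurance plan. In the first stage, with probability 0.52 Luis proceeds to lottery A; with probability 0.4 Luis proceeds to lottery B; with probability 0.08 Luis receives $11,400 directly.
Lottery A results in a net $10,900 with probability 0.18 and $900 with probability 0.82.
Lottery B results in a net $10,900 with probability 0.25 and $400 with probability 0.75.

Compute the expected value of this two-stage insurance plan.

$3,526

EV(A) = 0.18 × 10900 + 0.82 × 900 = 1962 + 738 = 2700
EV(B) = 0.25 × 10900 + 0.75 × 400 = 2725 + 300 = 3025
Branch C: 11400 (certain)
Overall = 0.52 × 2700 + 0.4 × 3025 + 0.08 × 11400 = 1404 + 1210 + 912 = 3526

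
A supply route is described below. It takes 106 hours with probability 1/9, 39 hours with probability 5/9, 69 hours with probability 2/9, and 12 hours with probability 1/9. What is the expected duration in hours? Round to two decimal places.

EV = 1/9 × 106 + 5/9 × 39 + 2/9 × 69 + 1/9 × 12 = 11.7778 + 21.6667 + 15.3333 + 1.3333 = 50.1111

50.11 hours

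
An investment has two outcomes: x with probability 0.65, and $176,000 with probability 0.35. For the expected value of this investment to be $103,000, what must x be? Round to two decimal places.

x = $63,692.31

0.65·x + 0.35·176000 = 103000
0.65·x = 103000 − 61600 = 41400
x = 41400 / 0.65 = 63692.3077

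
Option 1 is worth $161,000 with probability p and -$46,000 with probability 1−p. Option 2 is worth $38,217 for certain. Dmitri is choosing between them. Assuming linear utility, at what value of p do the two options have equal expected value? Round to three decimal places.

p·161000 + (1−p)·(-46000) = 38217
207000p − 46000 = 38217
p = (38217 + 46000) / 207000

p = 0.407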